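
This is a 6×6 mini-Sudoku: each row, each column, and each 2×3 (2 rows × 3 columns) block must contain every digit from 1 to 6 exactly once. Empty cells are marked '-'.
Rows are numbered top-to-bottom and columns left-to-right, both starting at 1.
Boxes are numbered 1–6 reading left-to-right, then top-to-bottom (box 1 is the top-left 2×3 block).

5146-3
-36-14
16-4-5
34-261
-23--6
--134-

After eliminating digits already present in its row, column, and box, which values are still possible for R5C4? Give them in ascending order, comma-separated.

Row 5 already contains {2, 3, 6}.
Column 4 already contains {2, 3, 4, 6}.
Its 2×3 block (box 6) already contains {3, 4, 6}.
Removing those from 1–6 leaves {1, 5} as the candidates for R5C4.

1,5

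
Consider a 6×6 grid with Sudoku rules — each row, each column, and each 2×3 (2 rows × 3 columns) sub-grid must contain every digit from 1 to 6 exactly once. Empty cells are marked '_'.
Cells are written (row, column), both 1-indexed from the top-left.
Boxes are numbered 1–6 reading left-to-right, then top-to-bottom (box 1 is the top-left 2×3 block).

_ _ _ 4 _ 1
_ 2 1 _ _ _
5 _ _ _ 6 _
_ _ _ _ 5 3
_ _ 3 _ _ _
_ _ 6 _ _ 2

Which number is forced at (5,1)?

Cell (5,1) itself could take any of {1, 2, 4} by direct elimination.
Consider where 2 can go in row 5.
(5,2) is out (column 2 already has a 2).
(5,4) is out (box 6 already has a 2).
(5,5) is out (box 6 already has a 2).
(5,6) is out (column 6 already has a 2).
So the only cell in row 5 that can hold 2 is (5,1).
Therefore (5,1) = 2.

2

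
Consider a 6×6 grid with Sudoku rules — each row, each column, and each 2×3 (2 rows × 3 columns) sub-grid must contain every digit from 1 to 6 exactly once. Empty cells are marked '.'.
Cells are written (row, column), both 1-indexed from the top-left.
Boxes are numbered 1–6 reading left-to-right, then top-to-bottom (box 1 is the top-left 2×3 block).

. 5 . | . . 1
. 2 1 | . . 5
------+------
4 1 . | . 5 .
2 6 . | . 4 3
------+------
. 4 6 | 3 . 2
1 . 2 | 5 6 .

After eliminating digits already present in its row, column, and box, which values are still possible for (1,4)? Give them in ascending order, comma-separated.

Row 1 already contains {1, 5}.
Column 4 already contains {3, 5}.
Its 2×3 block (box 2) already contains {1, 5}.
Removing those from 1–6 leaves {2, 4, 6} as the candidates for (1,4).

2,4,6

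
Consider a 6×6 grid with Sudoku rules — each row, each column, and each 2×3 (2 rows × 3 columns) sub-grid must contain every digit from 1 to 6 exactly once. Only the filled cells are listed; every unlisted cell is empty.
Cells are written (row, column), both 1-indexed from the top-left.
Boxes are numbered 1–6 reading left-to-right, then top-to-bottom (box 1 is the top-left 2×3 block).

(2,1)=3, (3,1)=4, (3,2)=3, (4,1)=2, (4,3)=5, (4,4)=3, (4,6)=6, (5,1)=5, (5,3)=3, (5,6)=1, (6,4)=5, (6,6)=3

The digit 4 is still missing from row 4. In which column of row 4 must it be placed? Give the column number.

Consider where 4 can go in row 4.
(4,2) is out (box 3 already has a 4).
So the only cell in row 4 that can hold 4 is (4,5).
That is column 5.

5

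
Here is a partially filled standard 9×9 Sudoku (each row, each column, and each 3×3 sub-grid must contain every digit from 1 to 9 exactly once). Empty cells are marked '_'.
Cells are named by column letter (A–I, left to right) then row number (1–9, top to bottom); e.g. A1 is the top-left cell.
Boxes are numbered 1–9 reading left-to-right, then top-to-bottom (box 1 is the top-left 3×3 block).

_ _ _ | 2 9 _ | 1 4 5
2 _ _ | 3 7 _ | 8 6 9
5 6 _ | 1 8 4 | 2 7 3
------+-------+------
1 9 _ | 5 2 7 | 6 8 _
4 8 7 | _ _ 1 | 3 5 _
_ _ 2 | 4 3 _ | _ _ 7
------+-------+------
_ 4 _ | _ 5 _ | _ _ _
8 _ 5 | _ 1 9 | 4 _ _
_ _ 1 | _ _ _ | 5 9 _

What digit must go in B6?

5

Row 6 already contains {2, 3, 4, 7}.
Column B already contains {4, 6, 8, 9}.
Its 3×3 block (box 4) already contains {1, 2, 4, 7, 8, 9}.
The only value from 1–9 not eliminated is 5, so B6 = 5.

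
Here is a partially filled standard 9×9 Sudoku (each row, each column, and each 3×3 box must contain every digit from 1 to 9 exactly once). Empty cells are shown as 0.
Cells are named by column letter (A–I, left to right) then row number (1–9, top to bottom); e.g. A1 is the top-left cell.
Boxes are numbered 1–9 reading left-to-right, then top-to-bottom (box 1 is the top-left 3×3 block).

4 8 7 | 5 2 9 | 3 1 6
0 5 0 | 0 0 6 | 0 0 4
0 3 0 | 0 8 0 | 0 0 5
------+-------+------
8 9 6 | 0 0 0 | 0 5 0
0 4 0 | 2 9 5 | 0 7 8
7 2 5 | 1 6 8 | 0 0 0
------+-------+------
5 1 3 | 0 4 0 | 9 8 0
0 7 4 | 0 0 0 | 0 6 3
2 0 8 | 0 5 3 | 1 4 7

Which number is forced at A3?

Cell A3 itself could take any of {1, 6, 9} by direct elimination.
Consider where 6 can go in row 3.
C3 is out (column C already has a 6).
D3 is out (box 2 already has a 6).
F3 is out (column F already has a 6).
G3 is out (box 3 already has a 6).
H3 is out (column H already has a 6).
So the only cell in row 3 that can hold 6 is A3.
Therefore A3 = 6.

6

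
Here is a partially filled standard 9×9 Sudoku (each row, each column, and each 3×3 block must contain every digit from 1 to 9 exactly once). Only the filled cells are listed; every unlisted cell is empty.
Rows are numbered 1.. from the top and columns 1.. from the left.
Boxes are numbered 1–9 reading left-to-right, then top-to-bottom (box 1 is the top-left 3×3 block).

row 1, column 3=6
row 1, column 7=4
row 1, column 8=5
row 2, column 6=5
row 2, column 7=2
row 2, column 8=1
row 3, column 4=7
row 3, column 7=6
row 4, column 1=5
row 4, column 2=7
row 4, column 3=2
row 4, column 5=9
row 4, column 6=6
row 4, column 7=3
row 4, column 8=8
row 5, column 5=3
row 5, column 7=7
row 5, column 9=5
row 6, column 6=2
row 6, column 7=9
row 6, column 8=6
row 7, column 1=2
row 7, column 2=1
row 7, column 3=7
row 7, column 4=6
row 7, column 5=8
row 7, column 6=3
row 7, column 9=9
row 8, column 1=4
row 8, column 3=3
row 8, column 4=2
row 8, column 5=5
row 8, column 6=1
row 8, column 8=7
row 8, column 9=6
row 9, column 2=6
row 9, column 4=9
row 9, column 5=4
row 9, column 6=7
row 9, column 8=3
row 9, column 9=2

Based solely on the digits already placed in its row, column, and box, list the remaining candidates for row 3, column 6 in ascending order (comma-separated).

Row 3 already contains {6, 7}.
Column 6 already contains {1, 2, 3, 5, 6, 7}.
Its 3×3 block (box 2) already contains {5, 7}.
Removing those from 1–9 leaves {4, 8, 9} as the candidates for row 3, column 6.

4,8,9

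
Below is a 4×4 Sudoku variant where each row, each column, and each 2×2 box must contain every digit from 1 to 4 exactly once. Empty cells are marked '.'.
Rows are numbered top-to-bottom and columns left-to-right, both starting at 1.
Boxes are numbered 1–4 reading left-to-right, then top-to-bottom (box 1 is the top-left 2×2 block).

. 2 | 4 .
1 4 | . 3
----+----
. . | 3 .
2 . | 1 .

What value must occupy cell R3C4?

Cell R3C4 itself could take any of {2, 4} by direct elimination.
Consider where 2 can go in row 3.
R3C1 is out (column 1 already has a 2).
R3C2 is out (column 2 already has a 2).
So the only cell in row 3 that can hold 2 is R3C4.
Therefore R3C4 = 2.

2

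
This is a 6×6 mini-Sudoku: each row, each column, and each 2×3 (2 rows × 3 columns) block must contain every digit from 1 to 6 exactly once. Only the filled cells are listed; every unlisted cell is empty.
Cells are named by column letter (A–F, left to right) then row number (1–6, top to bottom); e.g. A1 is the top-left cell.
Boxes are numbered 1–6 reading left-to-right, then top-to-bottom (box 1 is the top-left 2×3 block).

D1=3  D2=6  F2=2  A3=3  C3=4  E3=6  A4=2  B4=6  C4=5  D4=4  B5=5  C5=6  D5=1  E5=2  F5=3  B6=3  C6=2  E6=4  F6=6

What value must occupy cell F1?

4

Cell F1 itself could take any of {1, 4, 5} by direct elimination.
Consider where 4 can go in column F.
F3 is out (row 3 already has a 4).
F4 is out (row 4 already has a 4).
So the only cell in column F that can hold 4 is F1.
Therefore F1 = 4.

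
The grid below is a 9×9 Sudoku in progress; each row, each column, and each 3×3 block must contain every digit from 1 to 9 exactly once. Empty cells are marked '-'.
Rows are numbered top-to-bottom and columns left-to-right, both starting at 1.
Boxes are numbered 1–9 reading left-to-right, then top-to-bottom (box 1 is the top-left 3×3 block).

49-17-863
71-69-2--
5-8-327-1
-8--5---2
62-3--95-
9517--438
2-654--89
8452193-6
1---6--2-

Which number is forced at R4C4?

Cell R4C4 itself could take any of {4, 9} by direct elimination.
Consider where 9 can go in row 4.
R4C1 is out (column 1 already has a 9).
R4C3 is out (box 4 already has a 9).
R4C6 is out (column 6 already has a 9).
R4C7 is out (column 7 already has a 9).
R4C8 is out (box 6 already has a 9).
So the only cell in row 4 that can hold 9 is R4C4.
Therefore R4C4 = 9.

9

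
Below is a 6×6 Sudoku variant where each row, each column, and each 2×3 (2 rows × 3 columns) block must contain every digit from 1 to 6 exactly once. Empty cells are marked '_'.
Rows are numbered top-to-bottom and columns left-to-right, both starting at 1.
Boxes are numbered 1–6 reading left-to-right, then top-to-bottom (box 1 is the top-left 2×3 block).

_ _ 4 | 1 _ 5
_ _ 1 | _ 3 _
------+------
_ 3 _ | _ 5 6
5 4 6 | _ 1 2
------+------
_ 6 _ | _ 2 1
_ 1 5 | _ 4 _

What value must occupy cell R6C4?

6

Cell R6C4 itself could take any of {3, 6} by direct elimination.
Consider where 6 can go in row 6.
R6C1 is out (box 5 already has a 6).
R6C6 is out (column 6 already has a 6).
So the only cell in row 6 that can hold 6 is R6C4.
Therefore R6C4 = 6.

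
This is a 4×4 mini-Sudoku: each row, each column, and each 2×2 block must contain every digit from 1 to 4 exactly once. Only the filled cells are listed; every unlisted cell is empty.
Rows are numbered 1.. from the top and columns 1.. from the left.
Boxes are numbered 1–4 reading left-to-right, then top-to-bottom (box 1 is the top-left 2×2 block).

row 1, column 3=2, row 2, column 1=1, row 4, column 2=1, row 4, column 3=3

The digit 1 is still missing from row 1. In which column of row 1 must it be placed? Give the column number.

4

Consider where 1 can go in row 1.
row 1, column 1 is out (column 1 already has a 1).
row 1, column 2 is out (column 2 already has a 1).
So the only cell in row 1 that can hold 1 is row 1, column 4.
That is column 4.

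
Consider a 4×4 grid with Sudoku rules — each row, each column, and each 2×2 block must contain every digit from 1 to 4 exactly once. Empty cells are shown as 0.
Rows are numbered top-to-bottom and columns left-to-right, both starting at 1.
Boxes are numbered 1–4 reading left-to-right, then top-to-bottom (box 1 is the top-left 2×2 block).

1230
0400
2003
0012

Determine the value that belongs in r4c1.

Cell r4c1 itself could take any of {3, 4} by direct elimination.
Consider where 4 can go in box 3.
r3c2 is out (column 2 already has a 4).
r4c2 is out (column 2 already has a 4).
So the only cell in box 3 that can hold 4 is r4c1.
Therefore r4c1 = 4.

4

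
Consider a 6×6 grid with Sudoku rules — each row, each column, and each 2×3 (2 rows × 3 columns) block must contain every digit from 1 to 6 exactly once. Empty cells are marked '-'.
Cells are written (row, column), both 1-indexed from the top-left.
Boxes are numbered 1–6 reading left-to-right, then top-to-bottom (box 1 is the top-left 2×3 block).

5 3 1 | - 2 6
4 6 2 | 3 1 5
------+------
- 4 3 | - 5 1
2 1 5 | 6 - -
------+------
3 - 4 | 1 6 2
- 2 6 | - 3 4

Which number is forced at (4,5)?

4

Row 4 already contains {1, 2, 5, 6}.
Column 5 already contains {1, 2, 3, 5, 6}.
Its 2×3 block (box 4) already contains {1, 5, 6}.
The only value from 1–6 not eliminated is 4, so (4,5) = 4.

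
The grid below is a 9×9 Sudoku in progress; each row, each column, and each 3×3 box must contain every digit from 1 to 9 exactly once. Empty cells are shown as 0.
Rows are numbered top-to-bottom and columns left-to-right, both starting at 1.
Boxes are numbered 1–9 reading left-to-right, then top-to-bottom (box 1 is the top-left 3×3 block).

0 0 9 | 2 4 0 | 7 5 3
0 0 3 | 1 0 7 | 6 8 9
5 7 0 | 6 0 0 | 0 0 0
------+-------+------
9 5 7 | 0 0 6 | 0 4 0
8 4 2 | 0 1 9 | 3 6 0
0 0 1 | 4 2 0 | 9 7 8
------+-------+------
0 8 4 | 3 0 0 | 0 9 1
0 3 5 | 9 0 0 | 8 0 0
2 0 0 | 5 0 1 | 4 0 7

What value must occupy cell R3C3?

Row 3 already contains {5, 6, 7}.
Column 3 already contains {1, 2, 3, 4, 5, 7, 9}.
Its 3×3 block (box 1) already contains {3, 5, 7, 9}.
The only value from 1–9 not eliminated is 8, so R3C3 = 8.

8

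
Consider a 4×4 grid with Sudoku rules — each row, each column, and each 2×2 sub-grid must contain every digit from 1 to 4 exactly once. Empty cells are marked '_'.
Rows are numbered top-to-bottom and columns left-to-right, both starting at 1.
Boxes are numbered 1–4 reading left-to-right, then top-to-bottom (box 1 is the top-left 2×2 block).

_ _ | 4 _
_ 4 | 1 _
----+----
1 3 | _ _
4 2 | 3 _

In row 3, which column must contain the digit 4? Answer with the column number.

Consider where 4 can go in row 3.
R3C3 is out (column 3 already has a 4).
So the only cell in row 3 that can hold 4 is R3C4.
That is column 4.

4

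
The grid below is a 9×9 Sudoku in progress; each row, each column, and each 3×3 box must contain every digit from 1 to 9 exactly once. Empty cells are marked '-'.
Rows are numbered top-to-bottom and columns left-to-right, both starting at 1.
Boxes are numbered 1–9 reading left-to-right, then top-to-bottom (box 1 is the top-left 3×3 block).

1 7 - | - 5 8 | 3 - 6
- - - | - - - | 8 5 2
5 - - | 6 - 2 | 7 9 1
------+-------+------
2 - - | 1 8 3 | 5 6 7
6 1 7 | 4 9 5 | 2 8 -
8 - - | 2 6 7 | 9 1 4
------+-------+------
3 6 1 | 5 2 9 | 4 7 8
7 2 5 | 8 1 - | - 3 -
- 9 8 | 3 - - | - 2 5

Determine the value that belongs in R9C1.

Row 9 already contains {2, 3, 5, 8, 9}.
Column 1 already contains {1, 2, 3, 5, 6, 7, 8}.
Its 3×3 block (box 7) already contains {1, 2, 3, 5, 6, 7, 8, 9}.
The only value from 1–9 not eliminated is 4, so R9C1 = 4.

4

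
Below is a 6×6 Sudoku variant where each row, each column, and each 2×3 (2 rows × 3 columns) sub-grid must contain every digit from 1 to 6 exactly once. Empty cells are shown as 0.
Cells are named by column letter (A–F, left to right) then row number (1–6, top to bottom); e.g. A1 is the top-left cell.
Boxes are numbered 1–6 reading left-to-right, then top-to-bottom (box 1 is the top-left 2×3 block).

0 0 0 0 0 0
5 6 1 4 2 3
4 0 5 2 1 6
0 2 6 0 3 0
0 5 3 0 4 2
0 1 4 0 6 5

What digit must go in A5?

Row 5 already contains {2, 3, 4, 5}.
Column A already contains {4, 5}.
Its 2×3 block (box 5) already contains {1, 3, 4, 5}.
The only value from 1–6 not eliminated is 6, so A5 = 6.

6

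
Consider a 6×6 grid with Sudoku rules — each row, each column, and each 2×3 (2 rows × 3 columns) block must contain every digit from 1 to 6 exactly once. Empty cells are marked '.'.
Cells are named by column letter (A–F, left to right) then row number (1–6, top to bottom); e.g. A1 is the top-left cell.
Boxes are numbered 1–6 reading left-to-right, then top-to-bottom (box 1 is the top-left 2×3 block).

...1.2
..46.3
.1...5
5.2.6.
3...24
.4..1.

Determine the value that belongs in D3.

2

Cell D3 itself could take any of {2, 3, 4} by direct elimination.
Consider where 2 can go in box 4.
E3 is out (column E already has a 2).
D4 is out (row 4 already has a 2).
F4 is out (row 4 already has a 2).
So the only cell in box 4 that can hold 2 is D3.
Therefore D3 = 2.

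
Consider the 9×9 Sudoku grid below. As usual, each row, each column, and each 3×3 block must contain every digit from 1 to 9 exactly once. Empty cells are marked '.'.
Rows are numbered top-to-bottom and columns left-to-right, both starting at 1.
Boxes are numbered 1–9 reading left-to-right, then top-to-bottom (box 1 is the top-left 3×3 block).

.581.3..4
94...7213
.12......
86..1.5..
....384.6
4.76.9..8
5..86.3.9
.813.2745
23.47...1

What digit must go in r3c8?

5

Cell r3c8 itself could take any of {5, 6, 7, 8, 9} by direct elimination.
Consider where 5 can go in column 8.
r1c8 is out (row 1 already has a 5). r4c8 is out (row 4 already has a 5). r5c8 is out (box 6 already has a 5). r6c8 is out (box 6 already has a 5). The remaining empty cells in column 8 are similarly blocked.
So the only cell in column 8 that can hold 5 is r3c8.
Therefore r3c8 = 5.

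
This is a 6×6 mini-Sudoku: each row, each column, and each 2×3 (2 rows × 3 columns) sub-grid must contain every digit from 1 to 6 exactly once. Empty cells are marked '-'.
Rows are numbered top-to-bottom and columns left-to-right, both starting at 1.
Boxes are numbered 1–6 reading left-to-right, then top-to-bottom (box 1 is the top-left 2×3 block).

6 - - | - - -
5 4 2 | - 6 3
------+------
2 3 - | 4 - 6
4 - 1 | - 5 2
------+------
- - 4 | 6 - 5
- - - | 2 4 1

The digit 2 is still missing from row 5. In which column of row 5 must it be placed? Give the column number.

Consider where 2 can go in row 5.
r5c1 is out (column 1 already has a 2).
r5c5 is out (box 6 already has a 2).
So the only cell in row 5 that can hold 2 is r5c2.
That is column 2.

2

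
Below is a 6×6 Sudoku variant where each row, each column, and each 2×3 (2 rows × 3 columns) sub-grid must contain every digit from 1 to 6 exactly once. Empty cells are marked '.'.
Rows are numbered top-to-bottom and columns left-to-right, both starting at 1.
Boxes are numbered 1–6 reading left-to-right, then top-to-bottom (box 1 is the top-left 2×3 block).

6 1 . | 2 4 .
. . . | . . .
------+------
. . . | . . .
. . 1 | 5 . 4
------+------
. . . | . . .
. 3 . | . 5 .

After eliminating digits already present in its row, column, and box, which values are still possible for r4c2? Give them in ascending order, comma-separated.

2,6

Row 4 already contains {1, 4, 5}.
Column 2 already contains {1, 3}.
Its 2×3 block (box 3) already contains {1}.
Removing those from 1–6 leaves {2, 6} as the candidates for r4c2.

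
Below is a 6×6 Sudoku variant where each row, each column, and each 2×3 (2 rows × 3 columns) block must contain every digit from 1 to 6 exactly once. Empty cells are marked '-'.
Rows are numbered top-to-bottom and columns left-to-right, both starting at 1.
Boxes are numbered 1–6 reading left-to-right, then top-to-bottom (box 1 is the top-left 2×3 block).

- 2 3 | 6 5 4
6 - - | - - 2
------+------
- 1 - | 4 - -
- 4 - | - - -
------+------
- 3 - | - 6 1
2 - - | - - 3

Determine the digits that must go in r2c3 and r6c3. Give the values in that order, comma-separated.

4,1

For r2c3:
  Consider where 4 can go in box 1.
  r1c1 is out (row 1 already has a 4).
  r2c2 is out (column 2 already has a 4).
  So the only cell in box 1 that can hold 4 is r2c3.
  So r2c3 = 4.
For r6c3:
  Consider where 1 can go in box 5.
  r5c1 is out (row 5 already has a 1).
  r5c3 is out (row 5 already has a 1).
  r6c2 is out (column 2 already has a 1).
  So the only cell in box 5 that can hold 1 is r6c3.
  So r6c3 = 1.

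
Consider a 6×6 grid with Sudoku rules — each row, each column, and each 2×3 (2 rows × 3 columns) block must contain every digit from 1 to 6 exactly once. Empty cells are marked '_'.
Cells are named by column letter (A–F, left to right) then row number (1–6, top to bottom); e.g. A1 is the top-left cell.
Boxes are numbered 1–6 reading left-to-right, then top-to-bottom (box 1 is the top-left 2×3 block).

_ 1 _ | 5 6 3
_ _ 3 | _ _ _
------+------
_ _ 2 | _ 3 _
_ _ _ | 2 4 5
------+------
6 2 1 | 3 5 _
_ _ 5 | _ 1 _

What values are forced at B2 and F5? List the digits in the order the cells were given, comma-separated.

6,4

For B2:
  Consider where 6 can go in box 1.
  A1 is out (row 1 already has a 6).
  C1 is out (row 1 already has a 6).
  A2 is out (column A already has a 6).
  So the only cell in box 1 that can hold 6 is B2.
  So B2 = 6.
For F5:
  Row 5 already contains {1, 2, 3, 5, 6}.
  Column F already contains {3, 5}.
  Its 2×3 block (box 6) already contains {1, 3, 5}.
  The only value from 1–6 not eliminated is 4, so F5 = 4.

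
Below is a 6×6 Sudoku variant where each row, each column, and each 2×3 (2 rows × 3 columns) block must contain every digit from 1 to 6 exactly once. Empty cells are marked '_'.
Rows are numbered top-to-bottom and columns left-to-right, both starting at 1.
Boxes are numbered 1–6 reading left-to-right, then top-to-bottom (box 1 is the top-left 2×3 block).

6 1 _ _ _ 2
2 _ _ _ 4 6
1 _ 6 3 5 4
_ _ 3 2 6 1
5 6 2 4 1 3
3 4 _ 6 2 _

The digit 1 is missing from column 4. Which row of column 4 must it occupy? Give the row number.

2

Consider where 1 can go in column 4.
R1C4 is out (row 1 already has a 1).
So the only cell in column 4 that can hold 1 is R2C4.
That is row 2.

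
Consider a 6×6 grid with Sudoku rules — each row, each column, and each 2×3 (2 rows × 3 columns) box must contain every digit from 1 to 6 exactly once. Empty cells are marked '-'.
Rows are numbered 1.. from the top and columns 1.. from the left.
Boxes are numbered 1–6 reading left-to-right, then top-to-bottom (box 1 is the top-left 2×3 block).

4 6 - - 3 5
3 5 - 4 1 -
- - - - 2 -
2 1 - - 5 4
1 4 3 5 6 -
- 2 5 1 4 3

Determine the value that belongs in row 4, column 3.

6

Row 4 already contains {1, 2, 4, 5}.
Column 3 already contains {3, 5}.
Its 2×3 block (box 3) already contains {1, 2}.
The only value from 1–6 not eliminated is 6, so row 4, column 3 = 6.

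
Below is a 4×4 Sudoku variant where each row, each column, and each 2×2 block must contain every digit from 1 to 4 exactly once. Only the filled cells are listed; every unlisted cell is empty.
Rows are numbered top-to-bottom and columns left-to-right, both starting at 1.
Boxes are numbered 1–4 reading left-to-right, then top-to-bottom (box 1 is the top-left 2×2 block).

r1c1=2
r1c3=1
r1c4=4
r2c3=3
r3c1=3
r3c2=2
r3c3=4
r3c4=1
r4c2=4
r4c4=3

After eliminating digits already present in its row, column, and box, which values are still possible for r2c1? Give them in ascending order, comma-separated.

1,4

Row 2 already contains {3}.
Column 1 already contains {2, 3}.
Its 2×2 block (box 1) already contains {2}.
Removing those from 1–4 leaves {1, 4} as the candidates for r2c1.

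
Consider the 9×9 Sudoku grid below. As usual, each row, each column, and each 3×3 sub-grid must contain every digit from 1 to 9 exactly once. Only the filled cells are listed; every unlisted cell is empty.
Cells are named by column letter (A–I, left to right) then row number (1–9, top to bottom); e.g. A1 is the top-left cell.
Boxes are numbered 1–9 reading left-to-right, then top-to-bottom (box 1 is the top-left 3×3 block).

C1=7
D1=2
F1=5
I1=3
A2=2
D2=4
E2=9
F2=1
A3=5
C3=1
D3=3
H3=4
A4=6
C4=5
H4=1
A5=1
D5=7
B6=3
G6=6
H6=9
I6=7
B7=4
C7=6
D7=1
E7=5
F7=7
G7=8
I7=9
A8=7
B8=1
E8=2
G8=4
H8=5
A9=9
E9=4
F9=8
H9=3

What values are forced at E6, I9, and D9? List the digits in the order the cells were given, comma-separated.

1,1,6

For E6:
  Consider where 1 can go in box 5.
  D4 is out (row 4 already has a 1). E4 is out (row 4 already has a 1). F4 is out (row 4 already has a 1). E5 is out (row 5 already has a 1). The remaining empty cells in box 5 are similarly blocked.
  So the only cell in box 5 that can hold 1 is E6.
  So E6 = 1.
For I9:
  Consider where 1 can go in column I.
  I2 is out (row 2 already has a 1).
  I3 is out (row 3 already has a 1).
  I4 is out (row 4 already has a 1).
  I5 is out (row 5 already has a 1).
  I8 is out (row 8 already has a 1).
  So the only cell in column I that can hold 1 is I9.
  So I9 = 1.
For D9:
  Row 9 already contains {3, 4, 8, 9}.
  Column D already contains {1, 2, 3, 4, 7}.
  Its 3×3 block (box 8) already contains {1, 2, 4, 5, 7, 8}.
  The only value from 1–9 not eliminated is 6, so D9 = 6.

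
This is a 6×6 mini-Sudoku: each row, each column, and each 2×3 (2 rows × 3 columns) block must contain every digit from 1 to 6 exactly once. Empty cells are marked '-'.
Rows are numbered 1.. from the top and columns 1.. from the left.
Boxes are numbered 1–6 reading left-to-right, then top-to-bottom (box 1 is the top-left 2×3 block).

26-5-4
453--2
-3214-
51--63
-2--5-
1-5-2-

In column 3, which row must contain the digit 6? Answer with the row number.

5

Consider where 6 can go in column 3.
row 1, column 3 is out (row 1 already has a 6).
row 4, column 3 is out (row 4 already has a 6).
So the only cell in column 3 that can hold 6 is row 5, column 3.
That is row 5.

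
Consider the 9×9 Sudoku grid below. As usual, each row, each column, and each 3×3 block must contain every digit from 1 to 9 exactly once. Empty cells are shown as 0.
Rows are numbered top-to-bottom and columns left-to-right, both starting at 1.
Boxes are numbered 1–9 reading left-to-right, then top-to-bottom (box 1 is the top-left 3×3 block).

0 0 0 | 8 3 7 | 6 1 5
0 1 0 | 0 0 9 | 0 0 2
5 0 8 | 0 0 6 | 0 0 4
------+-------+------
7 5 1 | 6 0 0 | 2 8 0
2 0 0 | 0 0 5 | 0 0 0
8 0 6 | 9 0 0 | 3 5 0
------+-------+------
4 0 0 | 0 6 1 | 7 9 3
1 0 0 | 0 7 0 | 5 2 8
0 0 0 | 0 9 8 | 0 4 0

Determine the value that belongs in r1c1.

9

Row 1 already contains {1, 3, 5, 6, 7, 8}.
Column 1 already contains {1, 2, 4, 5, 7, 8}.
Its 3×3 block (box 1) already contains {1, 5, 8}.
The only value from 1–9 not eliminated is 9, so r1c1 = 9.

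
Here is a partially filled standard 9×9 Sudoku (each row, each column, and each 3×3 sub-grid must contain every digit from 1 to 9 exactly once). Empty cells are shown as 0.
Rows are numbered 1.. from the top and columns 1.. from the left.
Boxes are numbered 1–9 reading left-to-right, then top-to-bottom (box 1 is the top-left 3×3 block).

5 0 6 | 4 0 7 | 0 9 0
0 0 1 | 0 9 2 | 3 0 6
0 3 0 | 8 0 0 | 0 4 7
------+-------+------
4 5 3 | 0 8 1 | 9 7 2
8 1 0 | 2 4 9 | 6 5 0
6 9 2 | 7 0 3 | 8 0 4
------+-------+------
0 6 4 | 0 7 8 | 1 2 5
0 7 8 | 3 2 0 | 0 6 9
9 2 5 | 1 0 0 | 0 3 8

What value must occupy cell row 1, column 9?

1

Row 1 already contains {4, 5, 6, 7, 9}.
Column 9 already contains {2, 4, 5, 6, 7, 8, 9}.
Its 3×3 block (box 3) already contains {3, 4, 6, 7, 9}.
The only value from 1–9 not eliminated is 1, so row 1, column 9 = 1.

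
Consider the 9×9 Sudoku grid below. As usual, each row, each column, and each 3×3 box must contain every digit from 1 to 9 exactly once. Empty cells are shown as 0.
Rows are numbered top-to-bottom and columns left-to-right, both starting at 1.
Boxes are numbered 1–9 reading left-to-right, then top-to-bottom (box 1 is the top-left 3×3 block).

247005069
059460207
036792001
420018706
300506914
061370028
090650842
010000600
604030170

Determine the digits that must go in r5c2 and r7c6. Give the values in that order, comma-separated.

7,1

For r5c2:
  Consider where 7 can go in column 2.
  r9c2 is out (row 9 already has a 7).
  So the only cell in column 2 that can hold 7 is r5c2.
  So r5c2 = 7.
For r7c6:
  Consider where 1 can go in box 8.
  r8c4 is out (row 8 already has a 1).
  r8c5 is out (row 8 already has a 1).
  r8c6 is out (row 8 already has a 1).
  r9c4 is out (row 9 already has a 1).
  r9c6 is out (row 9 already has a 1).
  So the only cell in box 8 that can hold 1 is r7c6.
  So r7c6 = 1.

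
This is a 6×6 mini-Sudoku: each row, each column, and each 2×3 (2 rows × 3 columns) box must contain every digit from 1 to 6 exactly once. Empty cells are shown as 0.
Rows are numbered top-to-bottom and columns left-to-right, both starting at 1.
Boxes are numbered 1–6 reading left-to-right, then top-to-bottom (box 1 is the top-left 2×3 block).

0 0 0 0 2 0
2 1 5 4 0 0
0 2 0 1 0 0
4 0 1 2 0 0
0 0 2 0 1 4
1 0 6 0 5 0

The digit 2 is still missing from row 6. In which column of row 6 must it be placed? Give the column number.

Consider where 2 can go in row 6.
r6c2 is out (column 2 already has a 2).
r6c4 is out (column 4 already has a 2).
So the only cell in row 6 that can hold 2 is r6c6.
That is column 6.

6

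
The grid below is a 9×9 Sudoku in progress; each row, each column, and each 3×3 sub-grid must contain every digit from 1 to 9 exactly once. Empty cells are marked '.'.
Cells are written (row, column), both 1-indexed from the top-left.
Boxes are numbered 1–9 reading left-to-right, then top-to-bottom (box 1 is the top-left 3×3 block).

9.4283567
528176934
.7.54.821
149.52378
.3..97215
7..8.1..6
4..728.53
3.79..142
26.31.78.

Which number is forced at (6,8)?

9

Row 6 already contains {1, 6, 7, 8}.
Column 8 already contains {1, 2, 3, 4, 5, 6, 7, 8}.
Its 3×3 block (box 6) already contains {1, 2, 3, 5, 6, 7, 8}.
The only value from 1–9 not eliminated is 9, so (6,8) = 9.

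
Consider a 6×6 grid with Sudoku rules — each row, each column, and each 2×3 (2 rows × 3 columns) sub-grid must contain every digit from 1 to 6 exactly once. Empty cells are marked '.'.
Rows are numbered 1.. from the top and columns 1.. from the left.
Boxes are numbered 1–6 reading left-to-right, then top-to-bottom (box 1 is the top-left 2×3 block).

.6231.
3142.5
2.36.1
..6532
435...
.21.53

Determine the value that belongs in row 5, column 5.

Cell row 5, column 5 itself could take any of {2, 6} by direct elimination.
Consider where 2 can go in column 5.
row 2, column 5 is out (row 2 already has a 2).
row 3, column 5 is out (row 3 already has a 2).
So the only cell in column 5 that can hold 2 is row 5, column 5.
Therefore row 5, column 5 = 2.

2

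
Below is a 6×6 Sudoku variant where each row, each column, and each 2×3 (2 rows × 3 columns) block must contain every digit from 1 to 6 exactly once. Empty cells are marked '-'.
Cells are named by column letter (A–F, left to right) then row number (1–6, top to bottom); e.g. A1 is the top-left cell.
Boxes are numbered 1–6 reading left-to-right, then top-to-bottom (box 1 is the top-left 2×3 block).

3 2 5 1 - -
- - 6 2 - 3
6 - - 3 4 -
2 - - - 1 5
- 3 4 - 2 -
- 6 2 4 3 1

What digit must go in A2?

4

Cell A2 itself could take any of {1, 4} by direct elimination.
Consider where 4 can go in column A.
A5 is out (row 5 already has a 4).
A6 is out (row 6 already has a 4).
So the only cell in column A that can hold 4 is A2.
Therefore A2 = 4.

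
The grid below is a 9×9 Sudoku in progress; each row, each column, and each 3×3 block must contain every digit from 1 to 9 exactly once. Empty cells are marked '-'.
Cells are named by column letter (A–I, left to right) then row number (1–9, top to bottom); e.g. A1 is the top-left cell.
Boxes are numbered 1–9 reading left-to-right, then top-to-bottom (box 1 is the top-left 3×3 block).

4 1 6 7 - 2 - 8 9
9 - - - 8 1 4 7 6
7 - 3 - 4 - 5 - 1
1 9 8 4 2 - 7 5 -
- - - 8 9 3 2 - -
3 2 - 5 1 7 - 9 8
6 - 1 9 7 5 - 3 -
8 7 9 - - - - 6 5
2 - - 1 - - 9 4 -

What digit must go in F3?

Cell F3 itself could take any of {6, 9} by direct elimination.
Consider where 9 can go in box 2.
E1 is out (row 1 already has a 9).
D2 is out (row 2 already has a 9).
D3 is out (column D already has a 9).
So the only cell in box 2 that can hold 9 is F3.
Therefore F3 = 9.

9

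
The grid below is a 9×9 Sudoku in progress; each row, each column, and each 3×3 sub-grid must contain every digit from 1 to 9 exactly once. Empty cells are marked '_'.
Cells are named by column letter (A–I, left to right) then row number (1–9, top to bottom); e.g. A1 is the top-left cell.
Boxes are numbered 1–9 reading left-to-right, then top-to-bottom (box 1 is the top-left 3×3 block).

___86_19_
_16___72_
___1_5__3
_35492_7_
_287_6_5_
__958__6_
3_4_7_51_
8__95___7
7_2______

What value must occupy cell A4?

6

Cell A4 itself could take any of {1, 6} by direct elimination.
Consider where 6 can go in box 4.
A5 is out (row 5 already has a 6).
A6 is out (row 6 already has a 6).
B6 is out (row 6 already has a 6).
So the only cell in box 4 that can hold 6 is A4.
Therefore A4 = 6.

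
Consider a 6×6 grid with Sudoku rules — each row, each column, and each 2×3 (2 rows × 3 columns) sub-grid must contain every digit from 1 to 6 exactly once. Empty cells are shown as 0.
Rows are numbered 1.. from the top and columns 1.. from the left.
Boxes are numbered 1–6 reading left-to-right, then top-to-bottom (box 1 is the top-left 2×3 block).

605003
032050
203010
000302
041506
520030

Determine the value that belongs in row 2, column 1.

Cell row 2, column 1 itself could take any of {1, 4} by direct elimination.
Consider where 4 can go in box 1.
row 1, column 2 is out (column 2 already has a 4).
So the only cell in box 1 that can hold 4 is row 2, column 1.
Therefore row 2, column 1 = 4.

4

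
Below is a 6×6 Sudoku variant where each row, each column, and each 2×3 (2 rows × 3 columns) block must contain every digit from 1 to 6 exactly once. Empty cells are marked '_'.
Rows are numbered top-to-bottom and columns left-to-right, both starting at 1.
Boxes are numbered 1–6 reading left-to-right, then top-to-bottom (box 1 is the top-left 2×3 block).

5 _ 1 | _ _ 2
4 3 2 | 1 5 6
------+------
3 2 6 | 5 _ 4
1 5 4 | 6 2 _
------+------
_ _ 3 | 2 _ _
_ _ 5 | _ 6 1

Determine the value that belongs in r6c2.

4

Row 6 already contains {1, 5, 6}.
Column 2 already contains {2, 3, 5}.
Its 2×3 block (box 5) already contains {3, 5}.
The only value from 1–6 not eliminated is 4, so r6c2 = 4.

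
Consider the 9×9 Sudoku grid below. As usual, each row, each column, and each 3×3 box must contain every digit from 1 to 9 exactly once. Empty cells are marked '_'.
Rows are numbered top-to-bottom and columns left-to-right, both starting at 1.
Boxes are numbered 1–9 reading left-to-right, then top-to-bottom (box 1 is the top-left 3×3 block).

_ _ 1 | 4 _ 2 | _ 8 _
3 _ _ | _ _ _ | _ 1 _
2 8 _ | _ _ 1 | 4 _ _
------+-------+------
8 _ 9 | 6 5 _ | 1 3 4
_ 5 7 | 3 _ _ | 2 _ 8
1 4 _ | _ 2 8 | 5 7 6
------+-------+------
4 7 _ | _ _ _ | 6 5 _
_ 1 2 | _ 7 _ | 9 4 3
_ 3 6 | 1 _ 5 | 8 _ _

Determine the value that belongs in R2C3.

Cell R2C3 itself could take any of {4, 5} by direct elimination.
Consider where 4 can go in row 2.
R2C2 is out (column 2 already has a 4). R2C4 is out (column 4 already has a 4). R2C5 is out (box 2 already has a 4). R2C6 is out (box 2 already has a 4). The remaining empty cells in row 2 are similarly blocked.
So the only cell in row 2 that can hold 4 is R2C3.
Therefore R2C3 = 4.

4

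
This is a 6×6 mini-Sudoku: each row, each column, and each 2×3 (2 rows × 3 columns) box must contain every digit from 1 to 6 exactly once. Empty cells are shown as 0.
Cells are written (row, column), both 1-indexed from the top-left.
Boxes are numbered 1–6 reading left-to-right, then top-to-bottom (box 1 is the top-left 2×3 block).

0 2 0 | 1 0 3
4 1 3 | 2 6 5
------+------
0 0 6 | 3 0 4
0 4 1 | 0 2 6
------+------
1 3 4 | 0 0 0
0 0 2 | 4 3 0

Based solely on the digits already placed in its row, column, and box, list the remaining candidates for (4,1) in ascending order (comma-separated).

Row 4 already contains {1, 2, 4, 6}.
Column 1 already contains {1, 4}.
Its 2×3 block (box 3) already contains {1, 4, 6}.
Removing those from 1–6 leaves {3, 5} as the candidates for (4,1).

3,5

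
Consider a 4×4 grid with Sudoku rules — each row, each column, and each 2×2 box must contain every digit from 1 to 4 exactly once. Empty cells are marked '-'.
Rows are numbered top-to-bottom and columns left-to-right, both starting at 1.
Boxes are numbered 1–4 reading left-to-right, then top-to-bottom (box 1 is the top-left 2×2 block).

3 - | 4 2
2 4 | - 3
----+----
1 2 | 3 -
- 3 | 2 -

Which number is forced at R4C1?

Row 4 already contains {2, 3}.
Column 1 already contains {1, 2, 3}.
Its 2×2 block (box 3) already contains {1, 2, 3}.
The only value from 1–4 not eliminated is 4, so R4C1 = 4.

4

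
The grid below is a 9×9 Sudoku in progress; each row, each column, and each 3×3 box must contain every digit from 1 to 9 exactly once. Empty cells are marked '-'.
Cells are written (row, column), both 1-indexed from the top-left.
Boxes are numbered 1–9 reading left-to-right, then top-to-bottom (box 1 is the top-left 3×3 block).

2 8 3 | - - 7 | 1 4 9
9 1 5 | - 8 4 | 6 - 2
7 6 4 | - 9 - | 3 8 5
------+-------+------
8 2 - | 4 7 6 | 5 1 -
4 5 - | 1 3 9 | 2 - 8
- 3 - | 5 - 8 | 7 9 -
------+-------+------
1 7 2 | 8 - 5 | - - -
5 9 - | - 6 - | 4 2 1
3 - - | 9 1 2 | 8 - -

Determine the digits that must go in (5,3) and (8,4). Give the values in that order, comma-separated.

For (5,3):
  Consider where 7 can go in column 3.
  (4,3) is out (row 4 already has a 7).
  (6,3) is out (row 6 already has a 7).
  (8,3) is out (box 7 already has a 7).
  (9,3) is out (box 7 already has a 7).
  So the only cell in column 3 that can hold 7 is (5,3).
  So (5,3) = 7.
For (8,4):
  Consider where 7 can go in row 8.
  (8,3) is out (box 7 already has a 7).
  (8,6) is out (column 6 already has a 7).
  So the only cell in row 8 that can hold 7 is (8,4).
  So (8,4) = 7.

7,7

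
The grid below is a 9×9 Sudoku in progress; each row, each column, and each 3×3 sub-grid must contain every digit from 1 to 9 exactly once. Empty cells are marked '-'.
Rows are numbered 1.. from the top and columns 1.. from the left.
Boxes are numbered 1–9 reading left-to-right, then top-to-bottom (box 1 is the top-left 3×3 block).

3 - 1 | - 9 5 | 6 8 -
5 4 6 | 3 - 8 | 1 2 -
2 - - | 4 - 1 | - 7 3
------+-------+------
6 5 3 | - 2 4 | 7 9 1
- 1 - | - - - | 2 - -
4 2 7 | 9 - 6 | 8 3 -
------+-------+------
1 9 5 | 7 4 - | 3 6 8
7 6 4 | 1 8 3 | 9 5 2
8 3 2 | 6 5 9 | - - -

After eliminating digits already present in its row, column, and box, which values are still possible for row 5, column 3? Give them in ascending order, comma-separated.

8,9

Row 5 already contains {1, 2}.
Column 3 already contains {1, 2, 3, 4, 5, 6, 7}.
Its 3×3 block (box 4) already contains {1, 2, 3, 4, 5, 6, 7}.
Removing those from 1–9 leaves {8, 9} as the candidates for row 5, column 3.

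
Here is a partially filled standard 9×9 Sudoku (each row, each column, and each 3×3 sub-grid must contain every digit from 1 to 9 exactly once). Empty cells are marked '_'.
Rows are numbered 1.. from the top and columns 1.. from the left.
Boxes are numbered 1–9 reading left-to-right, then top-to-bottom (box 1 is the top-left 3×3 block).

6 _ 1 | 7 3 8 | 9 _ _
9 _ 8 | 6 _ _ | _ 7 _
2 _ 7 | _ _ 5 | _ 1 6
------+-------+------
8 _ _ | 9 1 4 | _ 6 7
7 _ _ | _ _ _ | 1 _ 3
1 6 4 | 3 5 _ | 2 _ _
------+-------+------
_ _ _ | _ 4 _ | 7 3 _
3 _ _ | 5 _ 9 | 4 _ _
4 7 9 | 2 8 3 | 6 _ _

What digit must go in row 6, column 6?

Row 6 already contains {1, 2, 3, 4, 5, 6}.
Column 6 already contains {3, 4, 5, 8, 9}.
Its 3×3 block (box 5) already contains {1, 3, 4, 5, 9}.
The only value from 1–9 not eliminated is 7, so row 6, column 6 = 7.

7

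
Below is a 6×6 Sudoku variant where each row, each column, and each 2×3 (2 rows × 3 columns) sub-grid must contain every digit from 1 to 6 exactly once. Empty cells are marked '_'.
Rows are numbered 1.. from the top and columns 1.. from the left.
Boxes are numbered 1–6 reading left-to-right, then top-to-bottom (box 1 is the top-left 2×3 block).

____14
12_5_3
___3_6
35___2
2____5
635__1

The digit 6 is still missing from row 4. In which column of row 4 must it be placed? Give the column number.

Consider where 6 can go in row 4.
row 4, column 4 is out (box 4 already has a 6).
row 4, column 5 is out (box 4 already has a 6).
So the only cell in row 4 that can hold 6 is row 4, column 3.
That is column 3.

3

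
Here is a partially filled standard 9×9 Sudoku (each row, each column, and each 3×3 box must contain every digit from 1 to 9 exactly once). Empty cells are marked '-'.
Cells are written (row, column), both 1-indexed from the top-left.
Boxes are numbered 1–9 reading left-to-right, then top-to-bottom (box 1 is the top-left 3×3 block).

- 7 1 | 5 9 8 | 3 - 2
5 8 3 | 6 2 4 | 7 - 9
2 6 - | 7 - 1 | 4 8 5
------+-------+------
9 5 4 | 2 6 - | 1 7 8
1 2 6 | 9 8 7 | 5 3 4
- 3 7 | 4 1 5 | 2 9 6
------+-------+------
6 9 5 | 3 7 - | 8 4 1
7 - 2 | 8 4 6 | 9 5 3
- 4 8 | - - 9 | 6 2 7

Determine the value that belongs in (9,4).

Row 9 already contains {2, 4, 6, 7, 8, 9}.
Column 4 already contains {2, 3, 4, 5, 6, 7, 8, 9}.
Its 3×3 block (box 8) already contains {3, 4, 6, 7, 8, 9}.
The only value from 1–9 not eliminated is 1, so (9,4) = 1.

1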